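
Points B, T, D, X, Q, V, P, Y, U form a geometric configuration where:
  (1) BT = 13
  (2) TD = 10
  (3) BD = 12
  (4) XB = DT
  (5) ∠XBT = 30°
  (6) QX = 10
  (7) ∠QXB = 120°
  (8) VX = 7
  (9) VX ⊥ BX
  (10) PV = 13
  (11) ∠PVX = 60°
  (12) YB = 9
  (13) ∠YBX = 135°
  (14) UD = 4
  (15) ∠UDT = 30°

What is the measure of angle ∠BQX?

From the given relations: XB = DT = 10.
Step 1: By the law of cosines on triangle QXB: QB² = 10² + 10² − 2·10·10·cos(120°) = 300, so QB = 10·√3.
Step 2: By the inverse law of cosines on triangle BQX: cos(∠BQX) = ((10·√3)² + 10² − 10²) / (2·10·√3·10) = 300/346.41 = 0.866, so ∠BQX = 30°.

Therefore, the measure of angle ∠BQX = 30°.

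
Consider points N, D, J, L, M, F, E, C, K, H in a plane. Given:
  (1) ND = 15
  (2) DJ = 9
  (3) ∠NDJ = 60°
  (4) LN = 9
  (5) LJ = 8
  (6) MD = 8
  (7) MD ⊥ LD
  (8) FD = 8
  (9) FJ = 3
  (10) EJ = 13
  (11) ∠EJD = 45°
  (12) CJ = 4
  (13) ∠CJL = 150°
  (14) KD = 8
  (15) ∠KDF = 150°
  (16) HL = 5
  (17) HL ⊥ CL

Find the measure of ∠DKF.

Step 1: By the law of cosines on triangle KDF: KF² = 8² + 8² − 2·8·8·cos(150°) = 238.85, so KF ≈ 15.45.
Step 2: By the inverse law of cosines on triangle DKF: cos(∠DKF) = (8² + 15.45² − 8²) / (2·8·15.45) = 238.85/247.28 = 0.9659, so ∠DKF = 15°.

Therefore, the measure of angle ∠DKF = 15°.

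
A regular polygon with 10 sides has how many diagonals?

The number of diagonals in an n-gon is n(n - 3)/2.
For n = 10: 10(10 - 3)/2 = 10 × 7 / 2 = 35.

35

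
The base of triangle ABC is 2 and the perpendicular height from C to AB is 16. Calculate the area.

A triangle's area is half the area of a rectangle with the same base and height.
Area = (1/2) * 2 * 16 = 16.

16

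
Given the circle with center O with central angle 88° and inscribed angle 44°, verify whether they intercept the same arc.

By the inscribed angle theorem, if both angles subtend the same arc, the inscribed angle must be half the central angle.
Half of 88° = 44°, which equals the given inscribed angle of 44°.
Therefore, yes, they correspond to the same arc.

Yes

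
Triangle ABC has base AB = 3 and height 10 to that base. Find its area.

Area = (1/2) * base * height
Area = (1/2) * 3 * 10
Area = 15

15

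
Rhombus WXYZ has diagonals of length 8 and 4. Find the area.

Area = (8 * 4) / 2 = 32 / 2 = 16

16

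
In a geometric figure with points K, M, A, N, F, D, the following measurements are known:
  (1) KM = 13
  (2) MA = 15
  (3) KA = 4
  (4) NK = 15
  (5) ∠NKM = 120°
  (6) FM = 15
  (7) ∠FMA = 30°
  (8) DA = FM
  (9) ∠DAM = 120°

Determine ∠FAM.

Step 1: By the law of cosines on triangle AMF: AF² = 15² + 15² − 2·15·15·cos(30°) = 60.29, so AF ≈ 7.76.
Step 2: By the inverse law of cosines on triangle FAM: cos(∠FAM) = (7.76² + 15² − 15²) / (2·7.76·15) = 60.29/232.94 = 0.2588, so ∠FAM = 75°.

Therefore, the measure of angle ∠FAM = 75°.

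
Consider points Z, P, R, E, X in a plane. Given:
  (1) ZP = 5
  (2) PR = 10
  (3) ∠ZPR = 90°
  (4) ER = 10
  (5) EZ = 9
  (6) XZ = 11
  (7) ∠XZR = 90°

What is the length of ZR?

Step 1: By the law of cosines on triangle ZPR: ZR² = 5² + 10² − 2·5·10·cos(90°) = 125, so ZR = 5·√5.

Therefore, the length of ZR = 5·√5.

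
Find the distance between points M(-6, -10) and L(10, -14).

d = sqrt((16)^2 + (-4)^2) = sqrt(272) = 4*sqrt(17)

4*sqrt(17)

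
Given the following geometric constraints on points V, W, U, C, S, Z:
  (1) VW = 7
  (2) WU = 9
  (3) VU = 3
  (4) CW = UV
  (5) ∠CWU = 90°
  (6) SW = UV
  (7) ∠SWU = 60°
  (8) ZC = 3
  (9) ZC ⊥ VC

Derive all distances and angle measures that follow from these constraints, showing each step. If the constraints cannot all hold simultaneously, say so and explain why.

The constraints are consistent.

From the given relations:
  CW = UV = 3
  SW = UV = 3

Step 1: From UW = 9, WC = 3, and ∠UWC = 90°, by the law of cosines:
  UC² = UW² + WC² - 2·UW·WC·cos(90°) = 81 + 9 - 0 = 90
  UC = 3·√10

Step 2: From UW = 9, WS = 3, and ∠UWS = 60°, by the law of cosines:
  US² = UW² + WS² - 2·UW·WS·cos(60°) = 81 + 9 - 27 = 63
  US = 3·√7

Step 3: From VU = 3, VW = 7, UW = 9, by the inverse law of cosines:
  cos(∠UVW) = (VU² + VW² - UW²) / (2·VU·VW)
  ∠UVW = 123.2°

Step 4: From WU = 9, WV = 7, UV = 3, by the inverse law of cosines:
  cos(∠UWV) = (WU² + WV² - UV²) / (2·WU·WV)
  ∠UWV = 16.2°

Step 5: From UV = 3, UW = 9, VW = 7, by the inverse law of cosines:
  cos(∠VUW) = (UV² + UW² - VW²) / (2·UV·UW)
  ∠VUW = 40.6°

Step 6: From UC = 3·√10, UW = 9, CW = 3, by the inverse law of cosines:
  cos(∠CUW) = (UC² + UW² - CW²) / (2·UC·UW)
  ∠CUW = 18.43°

Step 7: From US = 3·√7, UW = 9, SW = 3, by the inverse law of cosines:
  cos(∠SUW) = (US² + UW² - SW²) / (2·US·UW)
  ∠SUW = 19.11°

Step 8: From CU = 3·√10, CW = 3, UW = 9, by the inverse law of cosines:
  cos(∠UCW) = (CU² + CW² - UW²) / (2·CU·CW)
  ∠UCW = 71.57°

Step 9: From SU = 3·√7, SW = 3, UW = 9, by the inverse law of cosines:
  cos(∠USW) = (SU² + SW² - UW²) / (2·SU·SW)
  ∠USW = 100.89°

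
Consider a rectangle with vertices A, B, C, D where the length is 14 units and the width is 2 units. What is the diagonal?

Using the Pythagorean theorem:
d² = 14² + 2² = 196 + 4 = 200
d = sqrt(200) = 10*sqrt(2)

10*sqrt(2)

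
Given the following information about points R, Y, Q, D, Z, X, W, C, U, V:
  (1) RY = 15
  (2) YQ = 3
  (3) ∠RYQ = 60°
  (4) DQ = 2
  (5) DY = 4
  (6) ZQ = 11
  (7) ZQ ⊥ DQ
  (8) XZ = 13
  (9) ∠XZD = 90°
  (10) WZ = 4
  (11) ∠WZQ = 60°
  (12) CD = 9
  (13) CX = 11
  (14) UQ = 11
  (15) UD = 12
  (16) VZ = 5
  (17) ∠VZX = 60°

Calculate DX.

Step 1: By the law of cosines on triangle ZQD: ZD² = 11² + 2² − 2·11·2·cos(90°) = 125, so ZD = 5·√5.
Step 2: By the law of cosines on triangle DZX: DX² = (5·√5)² + 13² − 2·5·√5·13·cos(90°) = 294, so DX = 7·√6.

Therefore, the length of DX = 7·√6.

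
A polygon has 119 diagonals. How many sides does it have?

Using d = n(n - 3)/2, we solve 119 = n(n - 3)/2.
So n(n - 3) = 238.
Testing n = 17: 17 * 14 = 238 = 238. Correct.
The polygon has 17 sides.

17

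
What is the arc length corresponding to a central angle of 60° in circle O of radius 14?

Arc length = 2πr × θ/360
= 2π × 14 × 1/6
= 14*pi/3

14*pi/3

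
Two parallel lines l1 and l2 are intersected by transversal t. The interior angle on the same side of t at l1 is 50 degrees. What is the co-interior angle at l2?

Co-interior angles sum to 180: 180 - 50 = 130 degrees.

130 degrees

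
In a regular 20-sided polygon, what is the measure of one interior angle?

Each interior angle of a regular n-gon is (n - 2) * 180 / n.
For n = 20: (20 - 2) * 180 / 20 = 3240/20 = 162 degrees.

162 degrees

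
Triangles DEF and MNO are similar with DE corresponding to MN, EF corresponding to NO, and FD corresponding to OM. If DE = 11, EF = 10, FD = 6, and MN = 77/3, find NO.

Similar triangles have proportional sides. Setting up the proportion:
MN / DE = NO / EF
77/3 / 11 = NO / 10
NO = 10 * 77/3 / 11 = 70/3.

70/3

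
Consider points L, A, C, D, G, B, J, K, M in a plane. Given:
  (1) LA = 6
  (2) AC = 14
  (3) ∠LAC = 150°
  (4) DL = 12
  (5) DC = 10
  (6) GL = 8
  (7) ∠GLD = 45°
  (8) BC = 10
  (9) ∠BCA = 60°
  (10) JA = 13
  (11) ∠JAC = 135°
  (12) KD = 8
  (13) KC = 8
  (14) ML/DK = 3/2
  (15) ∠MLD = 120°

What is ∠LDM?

From the given relations: ML = 3/2·DK = 3/2·8 = 12.
Step 1: By the law of cosines on triangle DLM: DM² = 12² + 12² − 2·12·12·cos(120°) = 432, so DM = 12·√3.
Step 2: By the inverse law of cosines on triangle LDM: cos(∠LDM) = (12² + (12·√3)² − 12²) / (2·12·12·√3) = 432/498.83 = 0.866, so ∠LDM = 30°.

Therefore, the measure of angle ∠LDM = 30°.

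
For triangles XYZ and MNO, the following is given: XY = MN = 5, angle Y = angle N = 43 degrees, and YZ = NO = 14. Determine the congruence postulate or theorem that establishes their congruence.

Consider the given information: XY = MN = 5, angle Y = angle N = 43 degrees, and YZ = NO = 14
This is not SSS or AAS: SSS requires all three pairs of sides, but we don't have that. AAS requires two angles and a non-included side.
The correct criterion is SAS. Two pairs of corresponding sides and the included angle are equal (Side-Angle-Side).

SAS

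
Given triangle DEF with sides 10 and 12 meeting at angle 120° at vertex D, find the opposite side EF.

Law of cosines: EF^2 = 10^2 + 12^2 - 2(10)(12)cos(120°) = 364, so EF = 2*sqrt(91).

2*sqrt(91)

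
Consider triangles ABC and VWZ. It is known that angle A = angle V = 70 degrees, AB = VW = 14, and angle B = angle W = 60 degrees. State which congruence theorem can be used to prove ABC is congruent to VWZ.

The given information matches ASA: Two pairs of corresponding angles and the included side are equal (Angle-Side-Angle).

ASA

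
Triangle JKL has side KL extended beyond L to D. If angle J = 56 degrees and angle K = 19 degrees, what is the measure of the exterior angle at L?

By the exterior angle theorem, an exterior angle of a triangle equals the sum of the two remote interior angles.
Exterior angle = angle J + angle K
Exterior angle = 56 + 19 = 75 degrees

75 degrees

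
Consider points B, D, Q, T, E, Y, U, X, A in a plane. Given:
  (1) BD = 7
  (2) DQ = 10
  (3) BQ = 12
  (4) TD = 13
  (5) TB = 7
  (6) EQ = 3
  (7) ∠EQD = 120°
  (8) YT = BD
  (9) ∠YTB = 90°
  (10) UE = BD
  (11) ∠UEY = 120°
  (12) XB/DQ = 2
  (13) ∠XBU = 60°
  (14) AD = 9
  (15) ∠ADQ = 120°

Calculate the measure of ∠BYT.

From the given relations: YT = BD = 7.
Step 1: By the law of cosines on triangle YTB: YB² = 7² + 7² − 2·7·7·cos(90°) = 98, so YB = 7·√2.
Step 2: By the inverse law of cosines on triangle BYT: cos(∠BYT) = ((7·√2)² + 7² − 7²) / (2·7·√2·7) = 98/138.59 = 0.7071, so ∠BYT = 45°.

Therefore, the measure of angle ∠BYT = 45°.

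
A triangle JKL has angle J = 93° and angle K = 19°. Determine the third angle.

Let angle L = x. Then 93 + 19 + x = 180.
x = 180 - 112 = 68 degrees.

68 degrees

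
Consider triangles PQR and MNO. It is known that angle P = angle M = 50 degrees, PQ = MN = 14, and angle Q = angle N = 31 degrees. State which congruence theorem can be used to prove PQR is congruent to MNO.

The given information matches ASA: Two pairs of corresponding angles and the included side are equal (Angle-Side-Angle).

ASA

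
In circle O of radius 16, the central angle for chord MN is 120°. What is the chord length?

Drop a perpendicular from the center to the chord, bisecting both the chord and the central angle.
Each half-chord = r sin(θ/2) = 16 sin(60°).
The full chord = 2 × 16 × sin(60°) = 16*sqrt(3).

16*sqrt(3)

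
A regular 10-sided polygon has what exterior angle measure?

Each exterior angle of a regular n-gon is 360 / n.
For n = 10: 360 / 10 = 36 degrees.

36 degrees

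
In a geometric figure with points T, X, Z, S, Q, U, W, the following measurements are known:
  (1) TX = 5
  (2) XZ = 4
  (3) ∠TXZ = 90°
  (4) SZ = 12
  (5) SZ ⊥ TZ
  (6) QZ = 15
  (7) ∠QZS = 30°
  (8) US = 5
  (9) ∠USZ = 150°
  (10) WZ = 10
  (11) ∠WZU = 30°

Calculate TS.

Step 1: By the law of cosines on triangle ZXT: ZT² = 4² + 5² − 2·4·5·cos(90°) = 41, so ZT = √41.
Step 2: By the law of cosines on triangle TZS: TS² = √41² + 12² − 2·√41·12·cos(90°) = 185, so TS = √185.

Therefore, the length of TS = √185.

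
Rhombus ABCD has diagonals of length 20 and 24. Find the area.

Area of a rhombus = (d1 * d2) / 2
Area = (20 * 24) / 2
Area = 480 / 2
Area = 240

240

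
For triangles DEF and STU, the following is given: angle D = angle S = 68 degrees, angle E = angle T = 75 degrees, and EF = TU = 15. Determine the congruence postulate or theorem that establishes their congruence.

The given information provides:
angle D = angle S = 68 degrees, angle E = angle T = 75 degrees, and EF = TU = 15
This matches the AAS congruence theorem.
Two pairs of corresponding angles and a non-included side are equal (Angle-Angle-Side).

AAS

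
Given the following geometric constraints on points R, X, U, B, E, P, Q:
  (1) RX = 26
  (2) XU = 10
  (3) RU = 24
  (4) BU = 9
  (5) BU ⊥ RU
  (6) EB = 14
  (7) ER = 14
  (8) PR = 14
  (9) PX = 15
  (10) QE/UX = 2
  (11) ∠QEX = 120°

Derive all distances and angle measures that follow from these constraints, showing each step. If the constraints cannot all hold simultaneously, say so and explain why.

The constraints are consistent.

From the given relations:
  QE = 2·UX = 2·10 = 20

Step 1: From RU = 24, UB = 9, and ∠RUB = 90°, by the law of cosines:
  RB² = RU² + UB² - 2·RU·UB·cos(90°) = 576 + 81 - 0 = 657
  RB = 3·√73

Step 2: From RP = 14, RX = 26, PX = 15, by the inverse law of cosines:
  cos(∠PRX) = (RP² + RX² - PX²) / (2·RP·RX)
  ∠PRX = 27.29°

Step 3: From RU = 24, RX = 26, UX = 10, by the inverse law of cosines:
  cos(∠URX) = (RU² + RX² - UX²) / (2·RU·RX)
  ∠URX = 22.62°

Step 4: From XP = 15, XR = 26, PR = 14, by the inverse law of cosines:
  cos(∠PXR) = (XP² + XR² - PR²) / (2·XP·XR)
  ∠PXR = 25.33°

Step 5: From XR = 26, XU = 10, RU = 24, by the inverse law of cosines:
  cos(∠RXU) = (XR² + XU² - RU²) / (2·XR·XU)
  ∠RXU = 67.38°

Step 6: From UR = 24, UX = 10, RX = 26, by the inverse law of cosines:
  cos(∠RUX) = (UR² + UX² - RX²) / (2·UR·UX)
  ∠RUX = 90°

Step 7: From PR = 14, PX = 15, RX = 26, by the inverse law of cosines:
  cos(∠RPX) = (PR² + PX² - RX²) / (2·PR·PX)
  ∠RPX = 127.38°

Step 8: From RB = 3·√73, RE = 14, BE = 14, by the inverse law of cosines:
  cos(∠BRE) = (RB² + RE² - BE²) / (2·RB·RE)
  ∠BRE = 23.73°

Step 9: From RB = 3·√73, RU = 24, BU = 9, by the inverse law of cosines:
  cos(∠BRU) = (RB² + RU² - BU²) / (2·RB·RU)
  ∠BRU = 20.56°

Step 10: From BE = 14, BR = 3·√73, ER = 14, by the inverse law of cosines:
  cos(∠EBR) = (BE² + BR² - ER²) / (2·BE·BR)
  ∠EBR = 23.73°

Step 11: From BR = 3·√73, BU = 9, RU = 24, by the inverse law of cosines:
  cos(∠RBU) = (BR² + BU² - RU²) / (2·BR·BU)
  ∠RBU = 69.44°

Step 12: From EB = 14, ER = 14, BR = 3·√73, by the inverse law of cosines:
  cos(∠BER) = (EB² + ER² - BR²) / (2·EB·ER)
  ∠BER = 132.53°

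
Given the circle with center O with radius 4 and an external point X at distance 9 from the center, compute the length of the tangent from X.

The tangent, radius, and line from the external point to the center form a right triangle.
The right angle is where the tangent meets the radius.
By the Pythagorean theorem: tangent² + 4² = 9²
tangent² = 81 - 16 = 65
tangent = sqrt(65)

sqrt(65)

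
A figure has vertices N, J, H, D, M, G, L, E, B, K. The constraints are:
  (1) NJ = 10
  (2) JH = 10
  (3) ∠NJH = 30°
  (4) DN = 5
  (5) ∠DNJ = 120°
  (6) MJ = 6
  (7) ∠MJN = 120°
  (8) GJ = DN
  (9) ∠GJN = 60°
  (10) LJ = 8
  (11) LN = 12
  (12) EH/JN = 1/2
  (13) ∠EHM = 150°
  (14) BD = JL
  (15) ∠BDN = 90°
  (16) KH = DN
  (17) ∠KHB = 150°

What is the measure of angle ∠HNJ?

Step 1: By the law of cosines on triangle NJH: NH² = 10² + 10² − 2·10·10·cos(30°) = 26.79, so NH ≈ 5.18.
Step 2: By the inverse law of cosines on triangle HNJ: cos(∠HNJ) = (5.18² + 10² − 10²) / (2·5.18·10) = 26.79/103.53 = 0.2588, so ∠HNJ = 75°.

Therefore, the measure of angle ∠HNJ = 75°.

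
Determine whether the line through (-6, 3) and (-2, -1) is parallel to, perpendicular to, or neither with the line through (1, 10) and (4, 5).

Slope of line 1: m1 = (-1 - 3)/(-2 - -6) = -4/4 = -1
Slope of line 2: m2 = (5 - 10)/(4 - 1) = -5/3 = -5/3
m1 != m2 and m1*m2 = 5/3 != -1. Neither.

Neither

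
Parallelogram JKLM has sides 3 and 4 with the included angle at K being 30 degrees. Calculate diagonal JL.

The diagonal of a parallelogram can be found by treating two adjacent sides and the diagonal as a triangle.
Applying the law of cosines with sides 3, 4 and included angle 30°:
d^2 = 9 + 16 - 24*cos(30°) = 25 - 12*sqrt(3)
d = sqrt(25 - 12*sqrt(3))

sqrt(25 - 12*sqrt(3))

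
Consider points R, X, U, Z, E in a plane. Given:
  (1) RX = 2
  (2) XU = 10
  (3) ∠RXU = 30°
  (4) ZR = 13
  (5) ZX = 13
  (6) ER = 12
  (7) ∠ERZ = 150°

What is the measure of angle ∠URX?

Step 1: By the law of cosines on triangle RXU: RU² = 2² + 10² − 2·2·10·cos(30°) = 69.36, so RU ≈ 8.33.
Step 2: By the inverse law of cosines on triangle URX: cos(∠URX) = (8.33² + 2² − 10²) / (2·8.33·2) = -26.64/33.31 = -0.7997, so ∠URX = 143.1°.

Therefore, the measure of angle ∠URX = 143.1°.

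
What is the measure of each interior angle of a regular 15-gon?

Each interior angle of a regular n-gon is (n - 2) * 180 / n.
For n = 15: (15 - 2) * 180 / 15 = 2340/15 = 156 degrees.

156 degrees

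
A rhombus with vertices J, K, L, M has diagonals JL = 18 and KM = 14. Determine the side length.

The diagonals of a rhombus bisect each other at right angles.
Half-diagonals: 18/2 = 9 and 14/2 = 7
side = sqrt(9^2 + 7^2)
side = sqrt(81 + 49)
side = sqrt(130)

sqrt(130)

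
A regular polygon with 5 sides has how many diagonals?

The number of diagonals in an n-gon is n(n - 3)/2.
For n = 5: 5(5 - 3)/2 = 5 × 2 / 2 = 5.

5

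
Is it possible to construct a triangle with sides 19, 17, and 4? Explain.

Check all three triangle inequalities:
19 + 17 = 36 > 4 ✓
19 + 4 = 23 > 17 ✓
17 + 4 = 21 > 19 ✓
All conditions hold, so these sides form a valid triangle.

Yes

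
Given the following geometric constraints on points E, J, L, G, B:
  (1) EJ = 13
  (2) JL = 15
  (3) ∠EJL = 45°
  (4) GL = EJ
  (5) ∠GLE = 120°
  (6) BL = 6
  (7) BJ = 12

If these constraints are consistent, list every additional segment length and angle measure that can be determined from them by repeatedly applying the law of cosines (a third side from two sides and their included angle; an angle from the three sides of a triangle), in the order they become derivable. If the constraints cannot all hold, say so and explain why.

The constraints are consistent. Derivable facts, in order:
After 1 step:
- EL ≈ 10.87
- ∠BJL = 22.33°
- ∠BLJ = 49.46°
- ∠JBL = 108.21°
After 2 steps:
- EG ≈ 20.7
- ∠ELJ = 57.72°
- ∠JEL = 77.28°
After 3 steps:
- ∠EGL = 27.06°
- ∠GEL = 32.94°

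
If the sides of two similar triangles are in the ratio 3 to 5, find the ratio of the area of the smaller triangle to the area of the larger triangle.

Area scales with the square of linear dimensions. If every length is multiplied by 3/5, then the area is multiplied by (3/5)^2 = 9/25.
The area ratio is 9:25.

9:25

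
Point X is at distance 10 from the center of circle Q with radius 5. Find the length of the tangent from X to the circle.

The tangent, radius, and line from the external point to the center form a right triangle.
The right angle is where the tangent meets the radius.
By the Pythagorean theorem: tangent² + 5² = 10²
tangent² = 100 - 25 = 75
tangent = 5*sqrt(3)

5*sqrt(3)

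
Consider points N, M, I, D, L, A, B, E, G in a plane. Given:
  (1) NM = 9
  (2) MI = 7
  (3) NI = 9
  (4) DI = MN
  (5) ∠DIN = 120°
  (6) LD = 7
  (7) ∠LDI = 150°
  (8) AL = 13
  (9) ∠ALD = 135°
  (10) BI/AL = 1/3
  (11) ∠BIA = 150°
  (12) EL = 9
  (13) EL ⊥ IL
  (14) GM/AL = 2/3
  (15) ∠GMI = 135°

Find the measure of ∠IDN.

From the given relations: DI = MN = 9.
Step 1: By the law of cosines on triangle DIN: DN² = 9² + 9² − 2·9·9·cos(120°) = 243, so DN = 9·√3.
Step 2: By the inverse law of cosines on triangle IDN: cos(∠IDN) = (9² + (9·√3)² − 9²) / (2·9·9·√3) = 243/280.59 = 0.866, so ∠IDN = 30°.

Therefore, the measure of angle ∠IDN = 30°.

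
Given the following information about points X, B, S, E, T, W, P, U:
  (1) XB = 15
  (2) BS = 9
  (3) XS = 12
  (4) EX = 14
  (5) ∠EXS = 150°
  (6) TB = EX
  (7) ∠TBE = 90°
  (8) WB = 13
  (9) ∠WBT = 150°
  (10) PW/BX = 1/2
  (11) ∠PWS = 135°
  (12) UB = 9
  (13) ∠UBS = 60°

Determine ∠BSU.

Step 1: By the law of cosines on triangle SBU: SU² = 9² + 9² − 2·9·9·cos(60°) = 81, so SU = 9.
Step 2: By the inverse law of cosines on triangle BSU: cos(∠BSU) = (9² + 9² − 9²) / (2·9·9) = 81/162 = 0.5, so ∠BSU = 60°.

Therefore, the measure of angle ∠BSU = 60°.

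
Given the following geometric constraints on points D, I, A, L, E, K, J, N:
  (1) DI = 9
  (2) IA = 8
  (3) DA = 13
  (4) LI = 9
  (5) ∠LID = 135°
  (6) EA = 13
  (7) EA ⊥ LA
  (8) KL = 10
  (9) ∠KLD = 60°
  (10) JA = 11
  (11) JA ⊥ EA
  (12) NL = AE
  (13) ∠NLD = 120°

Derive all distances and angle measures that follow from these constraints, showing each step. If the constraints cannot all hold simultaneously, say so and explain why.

The constraints are consistent.

From the given relations:
  NL = AE = 13

Step 1: From DI = 9, IL = 9, and ∠DIL = 135°, by the law of cosines:
  DL² = DI² + IL² - 2·DI·IL·cos(135°) = 81 + 81 + 114.6 = 276.6
  DL ≈ 16.63

Step 2: From EA = 13, AJ = 11, and ∠EAJ = 90°, by the law of cosines:
  EJ² = EA² + AJ² - 2·EA·AJ·cos(90°) = 169 + 121 - 0 = 290
  EJ ≈ 17.03

Step 3: From DA = 13, DI = 9, AI = 8, by the inverse law of cosines:
  cos(∠ADI) = (DA² + DI² - AI²) / (2·DA·DI)
  ∠ADI = 37.36°

Step 4: From IA = 8, ID = 9, AD = 13, by the inverse law of cosines:
  cos(∠AID) = (IA² + ID² - AD²) / (2·IA·ID)
  ∠AID = 99.59°

Step 5: From AD = 13, AI = 8, DI = 9, by the inverse law of cosines:
  cos(∠DAI) = (AD² + AI² - DI²) / (2·AD·AI)
  ∠DAI = 43.05°

Step 6: From DL = 16.63, LK = 10, and ∠DLK = 60°, by the law of cosines:
  DK² = DL² + LK² - 2·DL·LK·cos(60°) = 276.6 + 100 - 166.3 = 210.3
  DK ≈ 14.5

Step 7: From DL = 16.63, LN = 13, and ∠DLN = 120°, by the law of cosines:
  DN² = DL² + LN² - 2·DL·LN·cos(120°) = 276.6 + 169 + 216.2 = 661.7
  DN ≈ 25.72

Step 8: From DI = 9, DL = 16.63, IL = 9, by the inverse law of cosines:
  cos(∠IDL) = (DI² + DL² - IL²) / (2·DI·DL)
  ∠IDL = 22.5°

Step 9: From LD = 16.63, LI = 9, DI = 9, by the inverse law of cosines:
  cos(∠DLI) = (LD² + LI² - DI²) / (2·LD·LI)
  ∠DLI = 22.5°

Step 10: From EA = 13, EJ = 17.03, AJ = 11, by the inverse law of cosines:
  cos(∠AEJ) = (EA² + EJ² - AJ²) / (2·EA·EJ)
  ∠AEJ = 40.24°

Step 11: From JA = 11, JE = 17.03, AE = 13, by the inverse law of cosines:
  cos(∠AJE) = (JA² + JE² - AE²) / (2·JA·JE)
  ∠AJE = 49.76°

Step 12: From DK = 14.5, DL = 16.63, KL = 10, by the inverse law of cosines:
  cos(∠KDL) = (DK² + DL² - KL²) / (2·DK·DL)
  ∠KDL = 36.67°

Step 13: From DL = 16.63, DN = 25.72, LN = 13, by the inverse law of cosines:
  cos(∠LDN) = (DL² + DN² - LN²) / (2·DL·DN)
  ∠LDN = 25.95°

Step 14: From KD = 14.5, KL = 10, DL = 16.63, by the inverse law of cosines:
  cos(∠DKL) = (KD² + KL² - DL²) / (2·KD·KL)
  ∠DKL = 83.33°

Step 15: From ND = 25.72, NL = 13, DL = 16.63, by the inverse law of cosines:
  cos(∠DNL) = (ND² + NL² - DL²) / (2·ND·NL)
  ∠DNL = 34.05°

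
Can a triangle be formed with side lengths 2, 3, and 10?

No.
The triangle inequality is violated: 2 + 3 = 5 ≤ 10.
These lengths cannot form a triangle.

No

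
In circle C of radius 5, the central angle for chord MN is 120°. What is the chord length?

Chord = 2(5) sin(60°) = 5*sqrt(3)

5*sqrt(3)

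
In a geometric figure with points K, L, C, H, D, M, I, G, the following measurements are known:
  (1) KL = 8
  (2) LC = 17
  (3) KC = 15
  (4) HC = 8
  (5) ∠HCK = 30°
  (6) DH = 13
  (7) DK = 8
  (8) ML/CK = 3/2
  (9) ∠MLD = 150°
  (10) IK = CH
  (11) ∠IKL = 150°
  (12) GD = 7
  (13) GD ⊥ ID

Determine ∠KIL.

From the given relations: IK = CH = 8.
Step 1: By the law of cosines on triangle IKL: IL² = 8² + 8² − 2·8·8·cos(150°) = 238.85, so IL ≈ 15.45.
Step 2: By the inverse law of cosines on triangle KIL: cos(∠KIL) = (8² + 15.45² − 8²) / (2·8·15.45) = 238.85/247.28 = 0.9659, so ∠KIL = 15°.

Therefore, the measure of angle ∠KIL = 15°.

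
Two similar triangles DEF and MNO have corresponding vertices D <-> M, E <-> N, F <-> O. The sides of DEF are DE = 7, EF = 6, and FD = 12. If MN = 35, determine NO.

k = 35/7 = 5. NO = 5 * 6 = 30.

30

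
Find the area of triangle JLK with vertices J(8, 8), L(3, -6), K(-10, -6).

Shoelace: Area = (1/2)|8(-6--6) + 3(-6-8) + -10(8--6)| = (1/2)(182) = 91

91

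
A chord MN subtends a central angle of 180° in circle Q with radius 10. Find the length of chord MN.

Chord length = 2r sin(θ/2)
= 2 × 10 × sin(180°/2)
= 2 × 10 × sin(90°)
= 20

20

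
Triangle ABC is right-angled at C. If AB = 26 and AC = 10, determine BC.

BC = sqrt(26^2 - 10^2) = sqrt(576) = 24

24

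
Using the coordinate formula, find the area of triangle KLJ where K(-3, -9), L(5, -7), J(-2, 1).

Using the Shoelace formula for a triangle:
Area = (1/2)|x0(y1 - y2) + x1(y2 - y0) + x2(y0 - y1)|
Area = (1/2)|-3(-7 - 1) + 5(1 - -9) + -2(-9 - -7)|
Area = (1/2)|24 + 50 + 4|
Area = (1/2)|78|
Area = (1/2)(78)
Area = 39

39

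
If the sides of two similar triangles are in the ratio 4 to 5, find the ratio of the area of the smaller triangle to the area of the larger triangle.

Area scales with the square of linear dimensions. If every length is multiplied by 4/5, then the area is multiplied by (4/5)^2 = 16/25.
The area ratio is 16:25.

16:25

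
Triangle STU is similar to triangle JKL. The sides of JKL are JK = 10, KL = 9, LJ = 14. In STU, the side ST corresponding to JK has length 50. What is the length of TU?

Similar triangles have proportional sides. Setting up the proportion:
ST / JK = TU / KL
50 / 10 = TU / 9
TU = 9 * 50 / 10 = 45.

45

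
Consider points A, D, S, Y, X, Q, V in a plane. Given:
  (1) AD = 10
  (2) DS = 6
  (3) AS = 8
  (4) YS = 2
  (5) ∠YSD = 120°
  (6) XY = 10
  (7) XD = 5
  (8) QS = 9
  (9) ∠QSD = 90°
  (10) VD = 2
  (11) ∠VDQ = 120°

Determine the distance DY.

Step 1: By the law of cosines on triangle DSY: DY² = 6² + 2² − 2·6·2·cos(120°) = 52, so DY = 2·√13.

Therefore, the length of DY = 2·√13.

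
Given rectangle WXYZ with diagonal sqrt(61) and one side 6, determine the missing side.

Using the Pythagorean theorem: d^2 = a^2 + b^2
b^2 = d^2 - a^2
b^2 = 61 - 36
b^2 = 25
b = sqrt(25) = 5

5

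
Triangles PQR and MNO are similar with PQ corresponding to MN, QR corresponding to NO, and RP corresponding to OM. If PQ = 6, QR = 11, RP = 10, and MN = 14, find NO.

k = 14/6 = 7/3. NO = 7/3 * 11 = 77/3.

77/3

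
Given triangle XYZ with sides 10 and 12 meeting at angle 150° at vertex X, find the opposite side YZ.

When two sides and the included angle are known, the law of cosines gives the third side.
c^2 = a^2 + b^2 - 2ab cos(C) generalizes the Pythagorean theorem to non-right triangles.
Here: YZ^2 = 100 + 144 - 240*(-sqrt(3)/2) = 120*sqrt(3) + 244
YZ = 2*sqrt(30*sqrt(3) + 61)

2*sqrt(30*sqrt(3) + 61)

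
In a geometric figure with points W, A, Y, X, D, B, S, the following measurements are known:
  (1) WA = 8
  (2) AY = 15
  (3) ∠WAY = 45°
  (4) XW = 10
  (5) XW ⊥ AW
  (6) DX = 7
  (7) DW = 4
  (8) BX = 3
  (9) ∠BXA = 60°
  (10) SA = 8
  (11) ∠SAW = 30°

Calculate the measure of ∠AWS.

Step 1: By the law of cosines on triangle WAS: WS² = 8² + 8² − 2·8·8·cos(30°) = 17.15, so WS ≈ 4.14.
Step 2: By the inverse law of cosines on triangle AWS: cos(∠AWS) = (8² + 4.14² − 8²) / (2·8·4.14) = 17.15/66.26 = 0.2588, so ∠AWS = 75°.

Therefore, the measure of angle ∠AWS = 75°.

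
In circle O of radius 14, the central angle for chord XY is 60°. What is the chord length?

Chord length = 2r sin(θ/2)
= 2 × 14 × sin(60°/2)
= 2 × 14 × sin(30°)
= 14

14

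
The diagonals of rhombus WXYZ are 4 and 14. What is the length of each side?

Half-diagonals are 2 and 7. side = sqrt(2^2 + 7^2) = sqrt(53)

sqrt(53)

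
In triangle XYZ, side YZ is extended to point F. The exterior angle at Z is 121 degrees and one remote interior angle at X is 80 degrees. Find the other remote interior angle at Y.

By the exterior angle theorem: exterior angle = sum of remote interior angles.
121 = 80 + angle Y
angle Y = 121 - 80 = 41 degrees

41 degrees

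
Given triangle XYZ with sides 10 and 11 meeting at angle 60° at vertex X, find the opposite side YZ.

When two sides and the included angle are known, the law of cosines gives the third side.
c^2 = a^2 + b^2 - 2ab cos(C) generalizes the Pythagorean theorem to non-right triangles.
Here: YZ^2 = 100 + 121 - 220*(1/2) = 111
YZ = sqrt(111)

sqrt(111)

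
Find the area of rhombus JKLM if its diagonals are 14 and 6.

Area of a rhombus = (d1 * d2) / 2
Area = (14 * 6) / 2
Area = 84 / 2
Area = 42

42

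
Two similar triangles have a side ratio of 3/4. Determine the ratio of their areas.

Area ratio = (side ratio)^2 = (3/4)^2 = 9:16.

9:16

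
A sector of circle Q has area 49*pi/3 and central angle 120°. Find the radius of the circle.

Sector area A = πr² × θ/360, so r² = 360A / (πθ).
r² = 360 × 49*pi/3 / (π × 120)
r² = 49
r = 7

7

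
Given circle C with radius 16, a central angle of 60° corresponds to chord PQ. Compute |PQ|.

Drop a perpendicular from the center to the chord, bisecting both the chord and the central angle.
Each half-chord = r sin(θ/2) = 16 sin(30°).
The full chord = 2 × 16 × sin(30°) = 16.

16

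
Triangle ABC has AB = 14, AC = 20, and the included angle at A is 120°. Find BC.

By the law of cosines: BC^2 = AB^2 + AC^2 - 2*AB*AC*cos(A)
BC^2 = 14^2 + 20^2 - 2*14*20*cos(120°)
BC^2 = 196 + 400 - 560*(-1/2)
BC^2 = 876
BC = 2*sqrt(219)

2*sqrt(219)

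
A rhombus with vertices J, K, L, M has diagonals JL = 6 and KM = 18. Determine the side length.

The diagonals of a rhombus bisect each other at right angles.
Half-diagonals: 6/2 = 3 and 18/2 = 9
side = sqrt(3^2 + 9^2)
side = sqrt(9 + 81)
side = sqrt(90) = 3*sqrt(10)

3*sqrt(10)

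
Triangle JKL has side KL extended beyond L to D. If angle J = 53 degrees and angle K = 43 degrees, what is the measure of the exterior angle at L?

The interior angle at L is 180 - 53 - 43 = 84 degrees.
The exterior angle and interior angle at L are supplementary:
Exterior angle = 180 - 84 = 96 degrees.

96 degrees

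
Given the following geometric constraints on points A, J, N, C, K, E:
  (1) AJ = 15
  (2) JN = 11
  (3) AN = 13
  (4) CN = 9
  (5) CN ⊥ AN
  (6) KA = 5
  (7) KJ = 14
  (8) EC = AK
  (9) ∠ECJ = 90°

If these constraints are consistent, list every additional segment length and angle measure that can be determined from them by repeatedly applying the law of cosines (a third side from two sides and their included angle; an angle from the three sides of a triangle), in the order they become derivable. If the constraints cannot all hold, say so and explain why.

The constraints are consistent. Derivable facts, in order:
After 1 step:
- AC = 5·√10
- ∠AJK = 19.46°
- ∠AJN = 57.56°
- ∠AKJ = 91.64°
- ∠ANJ = 76.86°
- ∠JAK = 68.9°
- ∠JAN = 45.57°
After 2 steps:
- ∠ACN = 55.3°
- ∠CAN = 34.7°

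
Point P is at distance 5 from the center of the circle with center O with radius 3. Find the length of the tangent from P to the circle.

Let T be the point of tangency. Then OT ⊥ PT (radius ⊥ tangent).
In right triangle OTP: OP² = OT² + PT²
5² = 3² + PT²
PT² = 16, PT = 4

4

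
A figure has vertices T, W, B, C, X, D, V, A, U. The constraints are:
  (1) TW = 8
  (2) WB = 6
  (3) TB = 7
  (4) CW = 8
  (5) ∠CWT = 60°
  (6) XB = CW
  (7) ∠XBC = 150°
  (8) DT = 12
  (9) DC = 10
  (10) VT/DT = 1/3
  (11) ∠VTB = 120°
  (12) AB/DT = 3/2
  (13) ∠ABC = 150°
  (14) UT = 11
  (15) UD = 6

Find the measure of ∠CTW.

Step 1: By the law of cosines on triangle TWC: TC² = 8² + 8² − 2·8·8·cos(60°) = 64, so TC = 8.
Step 2: By the inverse law of cosines on triangle CTW: cos(∠CTW) = (8² + 8² − 8²) / (2·8·8) = 64/128 = 0.5, so ∠CTW = 60°.

Therefore, the measure of angle ∠CTW = 60°.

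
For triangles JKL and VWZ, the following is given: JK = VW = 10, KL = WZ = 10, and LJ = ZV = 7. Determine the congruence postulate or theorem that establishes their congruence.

The given information matches SSS: All three pairs of corresponding sides are equal (Side-Side-Side).

SSS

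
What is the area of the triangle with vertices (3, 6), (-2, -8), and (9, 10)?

Shoelace: Area = (1/2)|3(-8-10) + -2(10-6) + 9(6--8)| = (1/2)(64) = 32

32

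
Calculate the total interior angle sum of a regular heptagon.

The sum of interior angles of an n-sided polygon is (n - 2) * 180.
For n = 7: (7 - 2) * 180 = 5 * 180 = 900 degrees.

900 degrees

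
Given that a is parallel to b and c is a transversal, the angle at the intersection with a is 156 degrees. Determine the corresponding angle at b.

Corresponding angles are equal: 156 degrees.

156 degrees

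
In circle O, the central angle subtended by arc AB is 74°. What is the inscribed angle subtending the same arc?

An inscribed angle intercepts an arc from a point on the circle, while the central angle intercepts the same arc from the center.
The inscribed angle is always half the central angle: 74° / 2 = 37°.

37°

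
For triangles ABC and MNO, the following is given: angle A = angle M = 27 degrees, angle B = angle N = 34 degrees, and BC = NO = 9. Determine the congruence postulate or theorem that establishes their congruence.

The given information provides:
angle A = angle M = 27 degrees, angle B = angle N = 34 degrees, and BC = NO = 9
This matches the AAS congruence theorem.
Two pairs of corresponding angles and a non-included side are equal (Angle-Angle-Side).

AAS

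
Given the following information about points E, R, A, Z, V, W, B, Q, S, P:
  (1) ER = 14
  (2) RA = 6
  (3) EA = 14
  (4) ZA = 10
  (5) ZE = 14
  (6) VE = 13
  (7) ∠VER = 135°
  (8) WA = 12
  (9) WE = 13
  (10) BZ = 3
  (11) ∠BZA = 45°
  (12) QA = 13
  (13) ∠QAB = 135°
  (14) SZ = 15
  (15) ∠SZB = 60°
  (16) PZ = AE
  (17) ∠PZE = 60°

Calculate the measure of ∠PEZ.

From the given relations: PZ = AE = 14.
Step 1: By the law of cosines on triangle EZP: EP² = 14² + 14² − 2·14·14·cos(60°) = 196, so EP = 14.
Step 2: By the inverse law of cosines on triangle PEZ: cos(∠PEZ) = (14² + 14² − 14²) / (2·14·14) = 196/392 = 0.5, so ∠PEZ = 60°.

Therefore, the measure of angle ∠PEZ = 60°.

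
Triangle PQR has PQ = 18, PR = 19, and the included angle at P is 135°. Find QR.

Law of cosines: QR^2 = 18^2 + 19^2 - 2(18)(19)cos(135°) = 342*sqrt(2) + 685, so QR = sqrt(342*sqrt(2) + 685).

sqrt(342*sqrt(2) + 685)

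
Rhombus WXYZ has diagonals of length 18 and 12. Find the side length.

Half-diagonals are 9 and 6. side = sqrt(9^2 + 6^2) = sqrt(117) = 3*sqrt(13)

3*sqrt(13)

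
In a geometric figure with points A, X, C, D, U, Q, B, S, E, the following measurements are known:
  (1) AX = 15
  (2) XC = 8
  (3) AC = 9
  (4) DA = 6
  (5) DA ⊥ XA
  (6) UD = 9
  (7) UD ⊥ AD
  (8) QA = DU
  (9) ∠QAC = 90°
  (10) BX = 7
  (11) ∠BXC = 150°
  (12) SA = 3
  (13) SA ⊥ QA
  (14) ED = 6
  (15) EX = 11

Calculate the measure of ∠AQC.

From the given relations: QA = DU = 9.
Step 1: By the law of cosines on triangle QAC: QC² = 9² + 9² − 2·9·9·cos(90°) = 162, so QC = 9·√2.
Step 2: By the inverse law of cosines on triangle AQC: cos(∠AQC) = (9² + (9·√2)² − 9²) / (2·9·9·√2) = 162/229.1 = 0.7071, so ∠AQC = 45°.

Therefore, the measure of angle ∠AQC = 45°.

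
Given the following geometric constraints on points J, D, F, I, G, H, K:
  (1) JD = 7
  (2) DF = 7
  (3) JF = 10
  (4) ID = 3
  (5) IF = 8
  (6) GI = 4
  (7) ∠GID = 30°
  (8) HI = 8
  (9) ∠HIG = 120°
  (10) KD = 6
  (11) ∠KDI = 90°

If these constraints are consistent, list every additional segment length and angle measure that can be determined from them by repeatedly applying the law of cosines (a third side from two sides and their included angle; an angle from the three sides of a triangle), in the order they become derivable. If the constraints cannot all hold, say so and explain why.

The constraints are consistent. Derivable facts, in order:
After 1 step:
- DG ≈ 2.05
- GH = 4·√7
- IK = 3·√5
- ∠DFI = 21.79°
- ∠DFJ = 44.42°
- ∠DIF = 60°
- ∠DJF = 44.42°
- ∠FDI = 98.21°
- ∠FDJ = 91.17°
After 2 steps:
- ∠DGI = 46.94°
- ∠DIK = 63.43°
- ∠DKI = 26.57°
- ∠GDI = 103.06°
- ∠GHI = 19.11°
- ∠HGI = 40.89°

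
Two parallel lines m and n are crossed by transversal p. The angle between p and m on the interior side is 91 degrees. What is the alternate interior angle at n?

Alternate interior angles are equal: 91 degrees.

91 degrees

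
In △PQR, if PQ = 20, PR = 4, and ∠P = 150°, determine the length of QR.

By the law of cosines: QR^2 = PQ^2 + PR^2 - 2*PQ*PR*cos(P)
QR^2 = 20^2 + 4^2 - 2*20*4*cos(150°)
QR^2 = 400 + 16 - 160*(-sqrt(3)/2)
QR^2 = 80*sqrt(3) + 416
QR = 4*sqrt(5*sqrt(3) + 26)

4*sqrt(5*sqrt(3) + 26)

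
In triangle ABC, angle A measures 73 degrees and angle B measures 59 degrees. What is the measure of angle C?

angle C = 180 - 73 - 59 = 48 degrees.

48 degrees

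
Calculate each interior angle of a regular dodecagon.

Each interior angle of a regular n-gon is (n - 2) * 180 / n.
For n = 12: (12 - 2) * 180 / 12 = 1800/12 = 150 degrees.

150 degrees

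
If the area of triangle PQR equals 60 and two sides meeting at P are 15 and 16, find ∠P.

Area = (1/2) * a * b * sin(C)
sin(C) = 2 * Area / (a * b)
sin(C) = 2 * 60 / (15 * 16)
sin(C) = 1/2
C = arcsin(1/2) = 30°
Since sin(180° - C) = sin(C), the obtuse angle 150° gives the same area, so C = 30° or C = 150°.

30° or 150°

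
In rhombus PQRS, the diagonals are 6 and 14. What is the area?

Area of a rhombus = (d1 * d2) / 2
Area = (6 * 14) / 2
Area = 84 / 2
Area = 42

42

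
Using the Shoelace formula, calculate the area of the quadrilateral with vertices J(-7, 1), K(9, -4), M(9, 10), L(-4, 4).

The Shoelace formula works by pairing each vertex with the next (cycling back to the first).
For each pair, compute x_i*y_(i+1) - x_(i+1)*y_i:
  (-7*-4 - 9*1) = 19
  (9*10 - 9*-4) = 126
  (9*4 - -4*10) = 76
  (-4*1 - -7*4) = 24
Taking half the absolute value of the total: Area = (1/2)(245) = 245/2.

245/2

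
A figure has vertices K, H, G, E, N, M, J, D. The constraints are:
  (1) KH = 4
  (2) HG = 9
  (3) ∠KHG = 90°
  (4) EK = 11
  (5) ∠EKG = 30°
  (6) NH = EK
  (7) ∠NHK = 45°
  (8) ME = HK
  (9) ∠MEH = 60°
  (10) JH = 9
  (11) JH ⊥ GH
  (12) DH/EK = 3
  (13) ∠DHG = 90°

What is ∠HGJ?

Step 1: By the law of cosines on triangle GHJ: GJ² = 9² + 9² − 2·9·9·cos(90°) = 162, so GJ = 9·√2.
Step 2: By the inverse law of cosines on triangle HGJ: cos(∠HGJ) = (9² + (9·√2)² − 9²) / (2·9·9·√2) = 162/229.1 = 0.7071, so ∠HGJ = 45°.

Therefore, the measure of angle ∠HGJ = 45°.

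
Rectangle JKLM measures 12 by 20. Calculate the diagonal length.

Using the Pythagorean theorem:
d² = 12² + 20² = 144 + 400 = 544
d = sqrt(544) = 4*sqrt(34)

4*sqrt(34)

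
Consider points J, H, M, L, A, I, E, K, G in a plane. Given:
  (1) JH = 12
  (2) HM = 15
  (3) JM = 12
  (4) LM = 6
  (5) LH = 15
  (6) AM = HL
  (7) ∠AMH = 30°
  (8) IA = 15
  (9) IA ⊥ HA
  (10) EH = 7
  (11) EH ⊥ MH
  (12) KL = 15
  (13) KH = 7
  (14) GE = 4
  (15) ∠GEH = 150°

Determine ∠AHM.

From the given relations: AM = HL = 15.
Step 1: By the law of cosines on triangle HMA: HA² = 15² + 15² − 2·15·15·cos(30°) = 60.29, so HA ≈ 7.76.
Step 2: By the inverse law of cosines on triangle AHM: cos(∠AHM) = (7.76² + 15² − 15²) / (2·7.76·15) = 60.29/232.94 = 0.2588, so ∠AHM = 75°.

Therefore, the measure of angle ∠AHM = 75°.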